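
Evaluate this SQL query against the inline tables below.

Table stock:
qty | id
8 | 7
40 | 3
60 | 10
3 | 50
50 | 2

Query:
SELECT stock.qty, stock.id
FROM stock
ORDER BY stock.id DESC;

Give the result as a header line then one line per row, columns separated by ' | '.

After SELECT (5 rows):
stock.qty | stock.id
8 | 7
40 | 3
60 | 10
3 | 50
50 | 2
After ORDER BY (5 rows):
stock.qty | stock.id
3 | 50
60 | 10
8 | 7
40 | 3
50 | 2

== RESULT ==
stock.qty | stock.id
3 | 50
60 | 10
8 | 7
40 | 3
50 | 2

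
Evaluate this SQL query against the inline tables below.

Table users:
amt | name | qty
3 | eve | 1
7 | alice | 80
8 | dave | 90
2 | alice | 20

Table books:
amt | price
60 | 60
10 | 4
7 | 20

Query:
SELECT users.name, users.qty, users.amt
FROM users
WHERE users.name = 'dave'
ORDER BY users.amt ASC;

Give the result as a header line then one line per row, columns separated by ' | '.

After WHERE (1 rows):
users.amt | users.name | users.qty
8 | dave | 90
After SELECT (1 rows):
users.name | users.qty | users.amt
dave | 90 | 8
After ORDER BY (1 rows):
users.name | users.qty | users.amt
dave | 90 | 8

== RESULT ==
users.name | users.qty | users.amt
dave | 90 | 8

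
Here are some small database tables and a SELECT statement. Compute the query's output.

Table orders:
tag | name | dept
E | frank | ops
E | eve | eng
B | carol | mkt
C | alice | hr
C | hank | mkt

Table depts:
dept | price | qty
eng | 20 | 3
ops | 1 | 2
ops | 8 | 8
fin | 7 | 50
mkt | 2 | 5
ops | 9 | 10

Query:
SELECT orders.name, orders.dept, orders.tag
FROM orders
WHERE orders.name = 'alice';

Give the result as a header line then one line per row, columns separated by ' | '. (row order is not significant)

== RESULT ==
orders.name | orders.dept | orders.tag
alice | hr | C

Derivation:
After WHERE (1 rows):
orders.tag | orders.name | orders.dept
C | alice | hr
After SELECT (1 rows):
orders.name | orders.dept | orders.tag
alice | hr | C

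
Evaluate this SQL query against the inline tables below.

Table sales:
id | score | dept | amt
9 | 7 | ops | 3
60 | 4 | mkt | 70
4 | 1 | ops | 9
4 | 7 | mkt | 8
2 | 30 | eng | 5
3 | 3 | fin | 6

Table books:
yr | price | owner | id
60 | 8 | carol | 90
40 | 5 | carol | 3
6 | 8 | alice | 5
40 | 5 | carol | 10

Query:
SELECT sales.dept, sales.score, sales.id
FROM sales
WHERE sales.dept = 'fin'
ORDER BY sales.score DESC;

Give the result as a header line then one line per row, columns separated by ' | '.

== RESULT ==
sales.dept | sales.score | sales.id
fin | 3 | 3

Derivation:
After WHERE (1 rows):
sales.id | sales.score | sales.dept | sales.amt
3 | 3 | fin | 6
After SELECT (1 rows):
sales.dept | sales.score | sales.id
fin | 3 | 3
After ORDER BY (1 rows):
sales.dept | sales.score | sales.id
fin | 3 | 3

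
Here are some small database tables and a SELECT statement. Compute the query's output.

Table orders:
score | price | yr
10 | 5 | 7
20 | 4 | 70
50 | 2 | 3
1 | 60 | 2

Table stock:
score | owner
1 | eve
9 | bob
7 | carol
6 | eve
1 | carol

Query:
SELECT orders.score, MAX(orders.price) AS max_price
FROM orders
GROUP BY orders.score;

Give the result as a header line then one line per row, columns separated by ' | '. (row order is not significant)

After GROUP BY (4 rows):
orders.score | max_price
10 | 5
20 | 4
50 | 2
1 | 60

== RESULT ==
orders.score | max_price
10 | 5
20 | 4
50 | 2
1 | 60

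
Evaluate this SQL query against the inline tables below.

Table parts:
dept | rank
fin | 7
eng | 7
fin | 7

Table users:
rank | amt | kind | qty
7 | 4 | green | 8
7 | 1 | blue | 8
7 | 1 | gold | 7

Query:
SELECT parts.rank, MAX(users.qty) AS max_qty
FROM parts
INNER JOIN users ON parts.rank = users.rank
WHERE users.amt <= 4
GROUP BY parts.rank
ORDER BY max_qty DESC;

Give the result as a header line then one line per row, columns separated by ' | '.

== RESULT ==
parts.rank | max_qty
7 | 8

Derivation:
After JOIN users (9 rows):
parts.dept | parts.rank | users.rank | users.amt | users.kind | users.qty
fin | 7 | 7 | 4 | green | 8
fin | 7 | 7 | 1 | blue | 8
fin | 7 | 7 | 1 | gold | 7
eng | 7 | 7 | 4 | green | 8
eng | 7 | 7 | 1 | blue | 8
eng | 7 | 7 | 1 | gold | 7
fin | 7 | 7 | 4 | green | 8
fin | 7 | 7 | 1 | blue | 8
fin | 7 | 7 | 1 | gold | 7
After WHERE (9 rows):
parts.dept | parts.rank | users.rank | users.amt | users.kind | users.qty
fin | 7 | 7 | 4 | green | 8
fin | 7 | 7 | 1 | blue | 8
fin | 7 | 7 | 1 | gold | 7
eng | 7 | 7 | 4 | green | 8
eng | 7 | 7 | 1 | blue | 8
eng | 7 | 7 | 1 | gold | 7
fin | 7 | 7 | 4 | green | 8
fin | 7 | 7 | 1 | blue | 8
fin | 7 | 7 | 1 | gold | 7
After GROUP BY (1 rows):
parts.rank | max_qty
7 | 8
After ORDER BY (1 rows):
parts.rank | max_qty
7 | 8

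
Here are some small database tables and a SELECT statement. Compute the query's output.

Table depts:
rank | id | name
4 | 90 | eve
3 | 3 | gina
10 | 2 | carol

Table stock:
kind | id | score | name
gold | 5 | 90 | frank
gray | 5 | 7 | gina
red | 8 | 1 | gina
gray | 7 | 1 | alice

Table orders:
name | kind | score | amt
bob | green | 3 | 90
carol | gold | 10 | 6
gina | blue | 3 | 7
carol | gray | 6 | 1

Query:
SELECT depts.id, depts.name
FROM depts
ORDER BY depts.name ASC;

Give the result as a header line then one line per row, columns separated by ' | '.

After SELECT (3 rows):
depts.id | depts.name
90 | eve
3 | gina
2 | carol
After ORDER BY (3 rows):
depts.id | depts.name
2 | carol
90 | eve
3 | gina

== RESULT ==
depts.id | depts.name
2 | carol
90 | eve
3 | gina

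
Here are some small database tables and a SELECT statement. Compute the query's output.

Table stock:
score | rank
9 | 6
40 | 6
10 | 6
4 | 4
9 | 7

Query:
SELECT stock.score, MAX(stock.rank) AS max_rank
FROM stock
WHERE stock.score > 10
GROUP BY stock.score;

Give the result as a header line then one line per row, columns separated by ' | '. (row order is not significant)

== RESULT ==
stock.score | max_rank
40 | 6

Derivation:
After WHERE (1 rows):
stock.score | stock.rank
40 | 6
After GROUP BY (1 rows):
stock.score | max_rank
40 | 6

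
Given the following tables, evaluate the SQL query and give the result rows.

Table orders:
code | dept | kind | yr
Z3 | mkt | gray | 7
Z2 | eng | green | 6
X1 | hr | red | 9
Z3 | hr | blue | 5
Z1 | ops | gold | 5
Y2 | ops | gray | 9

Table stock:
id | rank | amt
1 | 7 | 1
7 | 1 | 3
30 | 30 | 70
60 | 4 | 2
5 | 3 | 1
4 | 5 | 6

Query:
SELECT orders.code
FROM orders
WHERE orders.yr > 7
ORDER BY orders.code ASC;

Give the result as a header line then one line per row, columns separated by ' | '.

After WHERE (2 rows):
orders.code | orders.dept | orders.kind | orders.yr
X1 | hr | red | 9
Y2 | ops | gray | 9
After SELECT (2 rows):
orders.code
X1
Y2
After ORDER BY (2 rows):
orders.code
X1
Y2

== RESULT ==
orders.code
X1
Y2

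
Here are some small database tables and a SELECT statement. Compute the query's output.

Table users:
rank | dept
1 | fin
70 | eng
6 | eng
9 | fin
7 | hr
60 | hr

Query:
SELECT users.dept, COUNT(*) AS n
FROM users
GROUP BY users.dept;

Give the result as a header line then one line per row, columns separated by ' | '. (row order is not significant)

After GROUP BY (3 rows):
users.dept | n
fin | 2
eng | 2
hr | 2

== RESULT ==
users.dept | n
fin | 2
eng | 2
hr | 2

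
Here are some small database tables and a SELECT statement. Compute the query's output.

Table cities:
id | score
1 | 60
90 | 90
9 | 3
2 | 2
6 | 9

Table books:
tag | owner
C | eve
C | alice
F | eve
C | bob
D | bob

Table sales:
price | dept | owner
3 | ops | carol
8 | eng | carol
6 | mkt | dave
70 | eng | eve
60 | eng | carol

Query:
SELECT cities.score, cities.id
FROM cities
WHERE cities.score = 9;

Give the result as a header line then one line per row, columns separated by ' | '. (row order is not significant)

== RESULT ==
cities.score | cities.id
9 | 6

Derivation:
After WHERE (1 rows):
cities.id | cities.score
6 | 9
After SELECT (1 rows):
cities.score | cities.id
9 | 6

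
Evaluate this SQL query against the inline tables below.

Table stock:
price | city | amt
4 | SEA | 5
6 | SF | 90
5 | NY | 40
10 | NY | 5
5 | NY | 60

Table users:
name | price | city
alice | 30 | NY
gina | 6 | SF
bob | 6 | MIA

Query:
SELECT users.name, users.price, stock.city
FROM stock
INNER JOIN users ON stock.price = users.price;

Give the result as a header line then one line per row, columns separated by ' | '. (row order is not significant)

After JOIN users (2 rows):
stock.price | stock.city | stock.amt | users.name | users.price | users.city
6 | SF | 90 | gina | 6 | SF
6 | SF | 90 | bob | 6 | MIA
After SELECT (2 rows):
users.name | users.price | stock.city
gina | 6 | SF
bob | 6 | SF

== RESULT ==
users.name | users.price | stock.city
gina | 6 | SF
bob | 6 | SF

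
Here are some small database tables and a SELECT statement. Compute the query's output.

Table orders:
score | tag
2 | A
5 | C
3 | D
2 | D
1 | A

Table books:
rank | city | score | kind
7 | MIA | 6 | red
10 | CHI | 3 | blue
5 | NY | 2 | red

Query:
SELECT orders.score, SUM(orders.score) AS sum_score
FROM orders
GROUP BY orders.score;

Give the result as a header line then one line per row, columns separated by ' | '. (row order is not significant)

== RESULT ==
orders.score | sum_score
2 | 4
5 | 5
3 | 3
1 | 1

Derivation:
After GROUP BY (4 rows):
orders.score | sum_score
2 | 4
5 | 5
3 | 3
1 | 1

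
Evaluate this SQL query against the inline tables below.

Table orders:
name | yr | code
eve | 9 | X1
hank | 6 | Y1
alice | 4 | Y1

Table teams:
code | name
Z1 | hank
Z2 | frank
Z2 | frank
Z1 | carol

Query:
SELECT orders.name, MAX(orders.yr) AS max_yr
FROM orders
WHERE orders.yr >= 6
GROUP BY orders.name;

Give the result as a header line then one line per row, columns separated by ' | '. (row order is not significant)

After WHERE (2 rows):
orders.name | orders.yr | orders.code
eve | 9 | X1
hank | 6 | Y1
After GROUP BY (2 rows):
orders.name | max_yr
eve | 9
hank | 6

== RESULT ==
orders.name | max_yr
eve | 9
hank | 6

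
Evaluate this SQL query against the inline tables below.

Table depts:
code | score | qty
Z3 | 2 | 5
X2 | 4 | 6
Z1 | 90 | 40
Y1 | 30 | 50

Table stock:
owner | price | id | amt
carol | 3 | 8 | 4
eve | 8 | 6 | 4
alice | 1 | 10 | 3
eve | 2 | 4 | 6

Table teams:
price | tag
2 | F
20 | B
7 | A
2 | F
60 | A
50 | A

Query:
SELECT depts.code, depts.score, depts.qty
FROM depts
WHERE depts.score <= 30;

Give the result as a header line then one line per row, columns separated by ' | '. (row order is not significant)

After WHERE (3 rows):
depts.code | depts.score | depts.qty
Z3 | 2 | 5
X2 | 4 | 6
Y1 | 30 | 50
After SELECT (3 rows):
depts.code | depts.score | depts.qty
Z3 | 2 | 5
X2 | 4 | 6
Y1 | 30 | 50

== RESULT ==
depts.code | depts.score | depts.qty
Z3 | 2 | 5
X2 | 4 | 6
Y1 | 30 | 50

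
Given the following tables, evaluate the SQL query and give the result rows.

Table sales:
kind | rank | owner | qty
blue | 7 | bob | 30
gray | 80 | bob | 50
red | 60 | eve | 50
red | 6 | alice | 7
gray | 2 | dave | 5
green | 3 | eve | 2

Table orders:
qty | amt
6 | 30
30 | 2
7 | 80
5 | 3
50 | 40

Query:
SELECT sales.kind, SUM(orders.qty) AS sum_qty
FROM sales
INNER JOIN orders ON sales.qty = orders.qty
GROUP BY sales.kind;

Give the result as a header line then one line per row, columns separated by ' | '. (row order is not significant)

== RESULT ==
sales.kind | sum_qty
blue | 30
gray | 55
red | 57

Derivation:
After JOIN orders (5 rows):
sales.kind | sales.rank | sales.owner | sales.qty | orders.qty | orders.amt
blue | 7 | bob | 30 | 30 | 2
gray | 80 | bob | 50 | 50 | 40
red | 60 | eve | 50 | 50 | 40
red | 6 | alice | 7 | 7 | 80
gray | 2 | dave | 5 | 5 | 3
After GROUP BY (3 rows):
sales.kind | sum_qty
blue | 30
gray | 55
red | 57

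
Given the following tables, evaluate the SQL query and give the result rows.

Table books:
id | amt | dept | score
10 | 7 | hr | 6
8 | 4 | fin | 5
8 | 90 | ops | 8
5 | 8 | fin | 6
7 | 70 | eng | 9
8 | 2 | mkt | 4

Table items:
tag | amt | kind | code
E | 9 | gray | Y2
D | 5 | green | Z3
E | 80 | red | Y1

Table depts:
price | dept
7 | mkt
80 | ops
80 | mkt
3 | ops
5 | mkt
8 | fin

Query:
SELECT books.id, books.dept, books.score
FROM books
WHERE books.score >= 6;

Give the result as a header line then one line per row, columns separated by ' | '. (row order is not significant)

== RESULT ==
books.id | books.dept | books.score
10 | hr | 6
8 | ops | 8
5 | fin | 6
7 | eng | 9

Derivation:
After WHERE (4 rows):
books.id | books.amt | books.dept | books.score
10 | 7 | hr | 6
8 | 90 | ops | 8
5 | 8 | fin | 6
7 | 70 | eng | 9
After SELECT (4 rows):
books.id | books.dept | books.score
10 | hr | 6
8 | ops | 8
5 | fin | 6
7 | eng | 9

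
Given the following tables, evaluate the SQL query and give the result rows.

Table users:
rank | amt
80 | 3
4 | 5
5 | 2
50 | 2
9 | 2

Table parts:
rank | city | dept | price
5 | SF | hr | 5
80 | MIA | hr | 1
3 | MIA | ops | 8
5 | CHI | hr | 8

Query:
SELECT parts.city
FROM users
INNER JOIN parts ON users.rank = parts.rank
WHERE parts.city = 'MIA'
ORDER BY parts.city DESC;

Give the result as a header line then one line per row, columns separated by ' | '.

After JOIN parts (3 rows):
users.rank | users.amt | parts.rank | parts.city | parts.dept | parts.price
80 | 3 | 80 | MIA | hr | 1
5 | 2 | 5 | SF | hr | 5
5 | 2 | 5 | CHI | hr | 8
After WHERE (1 rows):
users.rank | users.amt | parts.rank | parts.city | parts.dept | parts.price
80 | 3 | 80 | MIA | hr | 1
After SELECT (1 rows):
parts.city
MIA
After ORDER BY (1 rows):
parts.city
MIA

== RESULT ==
parts.city
MIA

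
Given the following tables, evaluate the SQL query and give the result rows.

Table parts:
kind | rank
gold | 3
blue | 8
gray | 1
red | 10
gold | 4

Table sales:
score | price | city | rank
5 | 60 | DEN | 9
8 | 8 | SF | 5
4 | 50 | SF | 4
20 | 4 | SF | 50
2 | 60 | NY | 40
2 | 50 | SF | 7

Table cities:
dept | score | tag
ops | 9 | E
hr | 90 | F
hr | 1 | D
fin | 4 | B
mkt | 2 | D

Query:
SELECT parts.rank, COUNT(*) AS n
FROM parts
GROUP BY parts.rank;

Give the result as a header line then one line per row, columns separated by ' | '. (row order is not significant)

== RESULT ==
parts.rank | n
3 | 1
8 | 1
1 | 1
10 | 1
4 | 1

Derivation:
After GROUP BY (5 rows):
parts.rank | n
3 | 1
8 | 1
1 | 1
10 | 1
4 | 1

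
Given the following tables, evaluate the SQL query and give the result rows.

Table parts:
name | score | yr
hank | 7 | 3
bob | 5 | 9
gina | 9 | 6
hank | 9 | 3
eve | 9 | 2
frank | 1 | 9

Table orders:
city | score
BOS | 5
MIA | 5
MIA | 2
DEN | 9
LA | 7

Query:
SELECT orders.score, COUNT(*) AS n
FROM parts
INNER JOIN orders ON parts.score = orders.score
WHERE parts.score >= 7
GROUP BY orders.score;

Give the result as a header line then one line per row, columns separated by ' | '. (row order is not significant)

After JOIN orders (6 rows):
parts.name | parts.score | parts.yr | orders.city | orders.score
hank | 7 | 3 | LA | 7
bob | 5 | 9 | BOS | 5
bob | 5 | 9 | MIA | 5
gina | 9 | 6 | DEN | 9
hank | 9 | 3 | DEN | 9
eve | 9 | 2 | DEN | 9
After WHERE (4 rows):
parts.name | parts.score | parts.yr | orders.city | orders.score
hank | 7 | 3 | LA | 7
gina | 9 | 6 | DEN | 9
hank | 9 | 3 | DEN | 9
eve | 9 | 2 | DEN | 9
After GROUP BY (2 rows):
orders.score | n
7 | 1
9 | 3

== RESULT ==
orders.score | n
7 | 1
9 | 3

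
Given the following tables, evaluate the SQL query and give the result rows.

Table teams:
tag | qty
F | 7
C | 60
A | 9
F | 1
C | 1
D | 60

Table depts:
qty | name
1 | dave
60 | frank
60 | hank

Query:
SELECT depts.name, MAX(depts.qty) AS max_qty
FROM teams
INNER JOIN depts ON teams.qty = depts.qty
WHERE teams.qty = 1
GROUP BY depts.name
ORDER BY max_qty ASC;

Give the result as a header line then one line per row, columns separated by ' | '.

After JOIN depts (6 rows):
teams.tag | teams.qty | depts.qty | depts.name
C | 60 | 60 | frank
C | 60 | 60 | hank
F | 1 | 1 | dave
C | 1 | 1 | dave
D | 60 | 60 | frank
D | 60 | 60 | hank
After WHERE (2 rows):
teams.tag | teams.qty | depts.qty | depts.name
F | 1 | 1 | dave
C | 1 | 1 | dave
After GROUP BY (1 rows):
depts.name | max_qty
dave | 1
After ORDER BY (1 rows):
depts.name | max_qty
dave | 1

== RESULT ==
depts.name | max_qty
dave | 1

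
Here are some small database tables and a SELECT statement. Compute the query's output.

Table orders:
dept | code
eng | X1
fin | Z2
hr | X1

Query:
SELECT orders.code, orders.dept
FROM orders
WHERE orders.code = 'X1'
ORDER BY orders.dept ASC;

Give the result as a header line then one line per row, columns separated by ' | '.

After WHERE (2 rows):
orders.dept | orders.code
eng | X1
hr | X1
After SELECT (2 rows):
orders.code | orders.dept
X1 | eng
X1 | hr
After ORDER BY (2 rows):
orders.code | orders.dept
X1 | eng
X1 | hr

== RESULT ==
orders.code | orders.dept
X1 | eng
X1 | hr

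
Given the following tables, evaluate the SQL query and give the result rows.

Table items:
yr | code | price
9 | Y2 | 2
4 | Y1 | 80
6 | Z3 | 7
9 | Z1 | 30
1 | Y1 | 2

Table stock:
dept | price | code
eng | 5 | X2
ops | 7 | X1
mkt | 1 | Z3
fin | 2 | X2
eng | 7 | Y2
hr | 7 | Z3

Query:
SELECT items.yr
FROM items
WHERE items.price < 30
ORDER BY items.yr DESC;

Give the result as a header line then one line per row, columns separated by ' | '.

After WHERE (3 rows):
items.yr | items.code | items.price
9 | Y2 | 2
6 | Z3 | 7
1 | Y1 | 2
After SELECT (3 rows):
items.yr
9
6
1
After ORDER BY (3 rows):
items.yr
9
6
1

== RESULT ==
items.yr
9
6
1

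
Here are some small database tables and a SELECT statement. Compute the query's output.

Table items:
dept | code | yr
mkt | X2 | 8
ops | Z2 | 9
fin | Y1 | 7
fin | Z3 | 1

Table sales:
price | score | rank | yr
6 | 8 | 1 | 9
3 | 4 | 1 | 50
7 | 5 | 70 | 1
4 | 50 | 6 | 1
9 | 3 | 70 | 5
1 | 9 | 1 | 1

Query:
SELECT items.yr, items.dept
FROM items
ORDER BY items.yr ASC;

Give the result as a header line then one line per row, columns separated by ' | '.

== RESULT ==
items.yr | items.dept
1 | fin
7 | fin
8 | mkt
9 | ops

Derivation:
After SELECT (4 rows):
items.yr | items.dept
8 | mkt
9 | ops
7 | fin
1 | fin
After ORDER BY (4 rows):
items.yr | items.dept
1 | fin
7 | fin
8 | mkt
9 | ops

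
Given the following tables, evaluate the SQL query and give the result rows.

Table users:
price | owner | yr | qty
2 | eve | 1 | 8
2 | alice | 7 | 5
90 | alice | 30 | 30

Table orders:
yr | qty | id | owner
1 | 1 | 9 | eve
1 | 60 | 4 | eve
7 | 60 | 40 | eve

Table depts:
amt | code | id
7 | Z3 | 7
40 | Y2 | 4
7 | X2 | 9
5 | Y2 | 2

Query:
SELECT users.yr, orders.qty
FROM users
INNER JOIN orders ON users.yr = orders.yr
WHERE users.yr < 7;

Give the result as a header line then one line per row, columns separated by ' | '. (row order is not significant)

== RESULT ==
users.yr | orders.qty
1 | 1
1 | 60

Derivation:
After JOIN orders (3 rows):
users.price | users.owner | users.yr | users.qty | orders.yr | orders.qty | orders.id | orders.owner
2 | eve | 1 | 8 | 1 | 1 | 9 | eve
2 | eve | 1 | 8 | 1 | 60 | 4 | eve
2 | alice | 7 | 5 | 7 | 60 | 40 | eve
After WHERE (2 rows):
users.price | users.owner | users.yr | users.qty | orders.yr | orders.qty | orders.id | orders.owner
2 | eve | 1 | 8 | 1 | 1 | 9 | eve
2 | eve | 1 | 8 | 1 | 60 | 4 | eve
After SELECT (2 rows):
users.yr | orders.qty
1 | 1
1 | 60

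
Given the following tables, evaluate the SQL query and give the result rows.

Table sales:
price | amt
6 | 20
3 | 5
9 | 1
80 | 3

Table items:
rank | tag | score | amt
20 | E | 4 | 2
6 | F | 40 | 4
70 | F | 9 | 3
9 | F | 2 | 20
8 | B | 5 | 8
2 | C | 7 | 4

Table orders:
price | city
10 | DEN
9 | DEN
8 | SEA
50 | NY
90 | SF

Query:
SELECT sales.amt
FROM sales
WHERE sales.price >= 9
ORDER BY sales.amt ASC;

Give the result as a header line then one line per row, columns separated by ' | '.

After WHERE (2 rows):
sales.price | sales.amt
9 | 1
80 | 3
After SELECT (2 rows):
sales.amt
1
3
After ORDER BY (2 rows):
sales.amt
1
3

== RESULT ==
sales.amt
1
3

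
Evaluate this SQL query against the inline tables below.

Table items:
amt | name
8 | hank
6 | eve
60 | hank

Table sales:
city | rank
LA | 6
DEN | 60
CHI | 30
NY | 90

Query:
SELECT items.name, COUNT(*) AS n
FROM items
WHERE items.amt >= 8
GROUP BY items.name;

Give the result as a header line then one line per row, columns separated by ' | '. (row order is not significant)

After WHERE (2 rows):
items.amt | items.name
8 | hank
60 | hank
After GROUP BY (1 rows):
items.name | n
hank | 2

== RESULT ==
items.name | n
hank | 2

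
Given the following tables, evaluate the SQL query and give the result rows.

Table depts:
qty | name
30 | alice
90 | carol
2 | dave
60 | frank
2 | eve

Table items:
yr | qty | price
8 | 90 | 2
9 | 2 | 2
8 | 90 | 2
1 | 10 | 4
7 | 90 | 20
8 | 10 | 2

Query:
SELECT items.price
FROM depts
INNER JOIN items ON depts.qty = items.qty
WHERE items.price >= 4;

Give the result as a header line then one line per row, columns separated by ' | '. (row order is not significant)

== RESULT ==
items.price
20

Derivation:
After JOIN items (5 rows):
depts.qty | depts.name | items.yr | items.qty | items.price
90 | carol | 8 | 90 | 2
90 | carol | 8 | 90 | 2
90 | carol | 7 | 90 | 20
2 | dave | 9 | 2 | 2
2 | eve | 9 | 2 | 2
After WHERE (1 rows):
depts.qty | depts.name | items.yr | items.qty | items.price
90 | carol | 7 | 90 | 20
After SELECT (1 rows):
items.price
20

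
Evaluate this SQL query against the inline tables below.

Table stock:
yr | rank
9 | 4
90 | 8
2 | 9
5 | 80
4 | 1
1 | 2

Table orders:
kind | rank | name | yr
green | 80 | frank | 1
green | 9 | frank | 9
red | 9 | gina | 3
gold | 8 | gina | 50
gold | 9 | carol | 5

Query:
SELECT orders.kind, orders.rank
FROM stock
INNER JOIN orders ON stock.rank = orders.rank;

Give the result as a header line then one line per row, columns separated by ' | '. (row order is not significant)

== RESULT ==
orders.kind | orders.rank
gold | 8
green | 9
red | 9
gold | 9
green | 80

Derivation:
After JOIN orders (5 rows):
stock.yr | stock.rank | orders.kind | orders.rank | orders.name | orders.yr
90 | 8 | gold | 8 | gina | 50
2 | 9 | green | 9 | frank | 9
2 | 9 | red | 9 | gina | 3
2 | 9 | gold | 9 | carol | 5
5 | 80 | green | 80 | frank | 1
After SELECT (5 rows):
orders.kind | orders.rank
gold | 8
green | 9
red | 9
gold | 9
green | 80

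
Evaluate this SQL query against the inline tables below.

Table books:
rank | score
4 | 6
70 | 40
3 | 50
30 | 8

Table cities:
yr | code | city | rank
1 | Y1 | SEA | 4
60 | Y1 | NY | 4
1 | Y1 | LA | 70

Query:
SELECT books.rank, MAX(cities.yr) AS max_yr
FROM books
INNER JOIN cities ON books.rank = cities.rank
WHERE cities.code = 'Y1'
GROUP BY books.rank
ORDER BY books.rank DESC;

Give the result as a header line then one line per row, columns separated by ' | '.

== RESULT ==
books.rank | max_yr
70 | 1
4 | 60

Derivation:
After JOIN cities (3 rows):
books.rank | books.score | cities.yr | cities.code | cities.city | cities.rank
4 | 6 | 1 | Y1 | SEA | 4
4 | 6 | 60 | Y1 | NY | 4
70 | 40 | 1 | Y1 | LA | 70
After WHERE (3 rows):
books.rank | books.score | cities.yr | cities.code | cities.city | cities.rank
4 | 6 | 1 | Y1 | SEA | 4
4 | 6 | 60 | Y1 | NY | 4
70 | 40 | 1 | Y1 | LA | 70
After GROUP BY (2 rows):
books.rank | max_yr
4 | 60
70 | 1
After ORDER BY (2 rows):
books.rank | max_yr
70 | 1
4 | 60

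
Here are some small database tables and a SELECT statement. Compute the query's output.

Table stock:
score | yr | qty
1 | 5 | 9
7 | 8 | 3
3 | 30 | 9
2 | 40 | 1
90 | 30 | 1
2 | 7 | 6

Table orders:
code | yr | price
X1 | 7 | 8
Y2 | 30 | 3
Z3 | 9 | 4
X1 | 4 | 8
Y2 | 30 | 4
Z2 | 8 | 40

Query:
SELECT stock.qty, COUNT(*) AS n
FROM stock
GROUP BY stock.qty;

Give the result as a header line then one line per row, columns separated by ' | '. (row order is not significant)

After GROUP BY (4 rows):
stock.qty | n
9 | 2
3 | 1
1 | 2
6 | 1

== RESULT ==
stock.qty | n
9 | 2
3 | 1
1 | 2
6 | 1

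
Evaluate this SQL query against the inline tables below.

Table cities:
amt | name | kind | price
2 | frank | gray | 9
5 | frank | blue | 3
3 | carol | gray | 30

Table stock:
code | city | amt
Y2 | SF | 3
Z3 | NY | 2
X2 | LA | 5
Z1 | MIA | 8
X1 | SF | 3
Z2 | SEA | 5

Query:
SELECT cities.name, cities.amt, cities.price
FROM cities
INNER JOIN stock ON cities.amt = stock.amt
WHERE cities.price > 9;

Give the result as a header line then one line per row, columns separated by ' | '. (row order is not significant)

After JOIN stock (5 rows):
cities.amt | cities.name | cities.kind | cities.price | stock.code | stock.city | stock.amt
2 | frank | gray | 9 | Z3 | NY | 2
5 | frank | blue | 3 | X2 | LA | 5
5 | frank | blue | 3 | Z2 | SEA | 5
3 | carol | gray | 30 | Y2 | SF | 3
3 | carol | gray | 30 | X1 | SF | 3
After WHERE (2 rows):
cities.amt | cities.name | cities.kind | cities.price | stock.code | stock.city | stock.amt
3 | carol | gray | 30 | Y2 | SF | 3
3 | carol | gray | 30 | X1 | SF | 3
After SELECT (2 rows):
cities.name | cities.amt | cities.price
carol | 3 | 30
carol | 3 | 30

== RESULT ==
cities.name | cities.amt | cities.price
carol | 3 | 30
carol | 3 | 30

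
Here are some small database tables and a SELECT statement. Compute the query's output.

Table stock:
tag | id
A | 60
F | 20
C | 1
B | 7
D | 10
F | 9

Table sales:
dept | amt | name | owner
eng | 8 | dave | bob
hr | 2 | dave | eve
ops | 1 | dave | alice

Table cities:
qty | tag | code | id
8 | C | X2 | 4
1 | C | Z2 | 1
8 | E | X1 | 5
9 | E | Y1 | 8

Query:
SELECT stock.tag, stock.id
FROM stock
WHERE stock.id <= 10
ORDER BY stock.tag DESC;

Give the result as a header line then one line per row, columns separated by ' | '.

After WHERE (4 rows):
stock.tag | stock.id
C | 1
B | 7
D | 10
F | 9
After SELECT (4 rows):
stock.tag | stock.id
C | 1
B | 7
D | 10
F | 9
After ORDER BY (4 rows):
stock.tag | stock.id
F | 9
D | 10
C | 1
B | 7

== RESULT ==
stock.tag | stock.id
F | 9
D | 10
C | 1
B | 7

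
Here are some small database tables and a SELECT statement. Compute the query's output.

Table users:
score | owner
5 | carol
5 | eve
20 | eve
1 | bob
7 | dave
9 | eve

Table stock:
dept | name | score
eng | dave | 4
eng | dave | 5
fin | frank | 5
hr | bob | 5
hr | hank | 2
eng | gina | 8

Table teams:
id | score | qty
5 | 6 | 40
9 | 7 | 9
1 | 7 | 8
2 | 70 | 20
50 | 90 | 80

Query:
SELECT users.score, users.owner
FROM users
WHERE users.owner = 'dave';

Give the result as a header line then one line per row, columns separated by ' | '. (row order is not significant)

After WHERE (1 rows):
users.score | users.owner
7 | dave
After SELECT (1 rows):
users.score | users.owner
7 | dave

== RESULT ==
users.score | users.owner
7 | dave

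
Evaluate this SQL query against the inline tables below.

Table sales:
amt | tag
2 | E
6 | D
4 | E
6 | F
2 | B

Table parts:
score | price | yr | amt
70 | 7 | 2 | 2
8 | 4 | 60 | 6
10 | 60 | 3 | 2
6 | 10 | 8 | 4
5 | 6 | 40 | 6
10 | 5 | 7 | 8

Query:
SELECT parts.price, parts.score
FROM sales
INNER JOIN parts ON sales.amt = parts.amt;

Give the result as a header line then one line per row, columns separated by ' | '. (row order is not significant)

After JOIN parts (9 rows):
sales.amt | sales.tag | parts.score | parts.price | parts.yr | parts.amt
2 | E | 70 | 7 | 2 | 2
2 | E | 10 | 60 | 3 | 2
6 | D | 8 | 4 | 60 | 6
6 | D | 5 | 6 | 40 | 6
4 | E | 6 | 10 | 8 | 4
6 | F | 8 | 4 | 60 | 6
6 | F | 5 | 6 | 40 | 6
2 | B | 70 | 7 | 2 | 2
2 | B | 10 | 60 | 3 | 2
After SELECT (9 rows):
parts.price | parts.score
7 | 70
60 | 10
4 | 8
6 | 5
10 | 6
4 | 8
6 | 5
7 | 70
60 | 10

== RESULT ==
parts.price | parts.score
7 | 70
60 | 10
4 | 8
6 | 5
10 | 6
4 | 8
6 | 5
7 | 70
60 | 10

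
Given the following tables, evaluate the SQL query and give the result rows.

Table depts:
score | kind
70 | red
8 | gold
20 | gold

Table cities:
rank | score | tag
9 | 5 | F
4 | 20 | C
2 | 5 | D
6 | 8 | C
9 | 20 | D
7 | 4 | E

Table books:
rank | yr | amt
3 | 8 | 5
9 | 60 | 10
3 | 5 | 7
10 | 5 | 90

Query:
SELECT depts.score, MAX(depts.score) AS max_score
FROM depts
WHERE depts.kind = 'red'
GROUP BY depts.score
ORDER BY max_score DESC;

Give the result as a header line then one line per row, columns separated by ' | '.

== RESULT ==
depts.score | max_score
70 | 70

Derivation:
After WHERE (1 rows):
depts.score | depts.kind
70 | red
After GROUP BY (1 rows):
depts.score | max_score
70 | 70
After ORDER BY (1 rows):
depts.score | max_score
70 | 70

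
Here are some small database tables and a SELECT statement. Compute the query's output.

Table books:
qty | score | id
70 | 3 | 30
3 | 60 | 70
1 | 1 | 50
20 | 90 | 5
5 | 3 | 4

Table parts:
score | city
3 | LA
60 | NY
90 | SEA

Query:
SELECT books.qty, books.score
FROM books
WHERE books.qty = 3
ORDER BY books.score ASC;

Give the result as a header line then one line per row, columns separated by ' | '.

After WHERE (1 rows):
books.qty | books.score | books.id
3 | 60 | 70
After SELECT (1 rows):
books.qty | books.score
3 | 60
After ORDER BY (1 rows):
books.qty | books.score
3 | 60

== RESULT ==
books.qty | books.score
3 | 60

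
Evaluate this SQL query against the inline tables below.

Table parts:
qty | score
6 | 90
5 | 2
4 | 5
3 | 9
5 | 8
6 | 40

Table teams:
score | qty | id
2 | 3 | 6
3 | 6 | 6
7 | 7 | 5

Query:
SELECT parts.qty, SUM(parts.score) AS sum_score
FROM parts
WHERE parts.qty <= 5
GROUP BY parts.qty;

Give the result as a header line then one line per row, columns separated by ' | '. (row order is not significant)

After WHERE (4 rows):
parts.qty | parts.score
5 | 2
4 | 5
3 | 9
5 | 8
After GROUP BY (3 rows):
parts.qty | sum_score
5 | 10
4 | 5
3 | 9

== RESULT ==
parts.qty | sum_score
5 | 10
4 | 5
3 | 9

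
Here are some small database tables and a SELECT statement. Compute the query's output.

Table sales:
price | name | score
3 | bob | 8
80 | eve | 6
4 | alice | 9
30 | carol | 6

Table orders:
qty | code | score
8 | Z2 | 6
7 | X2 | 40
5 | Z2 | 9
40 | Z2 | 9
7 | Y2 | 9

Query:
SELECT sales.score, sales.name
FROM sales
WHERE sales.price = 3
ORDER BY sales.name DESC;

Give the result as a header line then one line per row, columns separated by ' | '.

After WHERE (1 rows):
sales.price | sales.name | sales.score
3 | bob | 8
After SELECT (1 rows):
sales.score | sales.name
8 | bob
After ORDER BY (1 rows):
sales.score | sales.name
8 | bob

== RESULT ==
sales.score | sales.name
8 | bob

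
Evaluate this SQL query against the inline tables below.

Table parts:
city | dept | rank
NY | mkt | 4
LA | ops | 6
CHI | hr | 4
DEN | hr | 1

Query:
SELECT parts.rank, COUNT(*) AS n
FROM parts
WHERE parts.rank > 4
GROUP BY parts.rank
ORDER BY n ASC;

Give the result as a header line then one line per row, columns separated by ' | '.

== RESULT ==
parts.rank | n
6 | 1

Derivation:
After WHERE (1 rows):
parts.city | parts.dept | parts.rank
LA | ops | 6
After GROUP BY (1 rows):
parts.rank | n
6 | 1
After ORDER BY (1 rows):
parts.rank | n
6 | 1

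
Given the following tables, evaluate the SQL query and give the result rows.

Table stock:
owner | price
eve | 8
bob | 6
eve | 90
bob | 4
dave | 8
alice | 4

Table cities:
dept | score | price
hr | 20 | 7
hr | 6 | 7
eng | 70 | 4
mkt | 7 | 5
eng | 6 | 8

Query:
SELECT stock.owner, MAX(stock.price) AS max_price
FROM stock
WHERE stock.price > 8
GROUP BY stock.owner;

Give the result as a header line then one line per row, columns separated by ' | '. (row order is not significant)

== RESULT ==
stock.owner | max_price
eve | 90

Derivation:
After WHERE (1 rows):
stock.owner | stock.price
eve | 90
After GROUP BY (1 rows):
stock.owner | max_price
eve | 90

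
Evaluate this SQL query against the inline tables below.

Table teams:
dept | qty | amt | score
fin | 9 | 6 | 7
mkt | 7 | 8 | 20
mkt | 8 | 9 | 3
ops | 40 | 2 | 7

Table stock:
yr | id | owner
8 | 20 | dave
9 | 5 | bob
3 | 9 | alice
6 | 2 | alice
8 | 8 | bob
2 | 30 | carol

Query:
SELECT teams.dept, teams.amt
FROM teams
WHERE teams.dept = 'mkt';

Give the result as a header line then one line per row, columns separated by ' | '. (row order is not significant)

After WHERE (2 rows):
teams.dept | teams.qty | teams.amt | teams.score
mkt | 7 | 8 | 20
mkt | 8 | 9 | 3
After SELECT (2 rows):
teams.dept | teams.amt
mkt | 8
mkt | 9

== RESULT ==
teams.dept | teams.amt
mkt | 8
mkt | 9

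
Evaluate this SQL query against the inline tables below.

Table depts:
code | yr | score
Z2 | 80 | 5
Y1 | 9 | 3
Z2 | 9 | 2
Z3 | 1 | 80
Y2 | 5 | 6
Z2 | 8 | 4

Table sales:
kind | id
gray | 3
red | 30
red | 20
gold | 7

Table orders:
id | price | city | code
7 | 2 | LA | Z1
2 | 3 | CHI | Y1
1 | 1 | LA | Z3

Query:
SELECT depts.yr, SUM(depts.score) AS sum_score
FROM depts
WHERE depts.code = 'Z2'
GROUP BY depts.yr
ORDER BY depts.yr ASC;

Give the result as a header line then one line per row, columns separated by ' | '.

After WHERE (3 rows):
depts.code | depts.yr | depts.score
Z2 | 80 | 5
Z2 | 9 | 2
Z2 | 8 | 4
After GROUP BY (3 rows):
depts.yr | sum_score
80 | 5
9 | 2
8 | 4
After ORDER BY (3 rows):
depts.yr | sum_score
8 | 4
9 | 2
80 | 5

== RESULT ==
depts.yr | sum_score
8 | 4
9 | 2
80 | 5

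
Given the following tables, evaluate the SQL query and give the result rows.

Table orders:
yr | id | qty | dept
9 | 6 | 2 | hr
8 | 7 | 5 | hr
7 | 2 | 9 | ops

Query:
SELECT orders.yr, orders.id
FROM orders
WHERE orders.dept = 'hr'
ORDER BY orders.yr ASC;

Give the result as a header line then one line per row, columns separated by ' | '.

== RESULT ==
orders.yr | orders.id
8 | 7
9 | 6

Derivation:
After WHERE (2 rows):
orders.yr | orders.id | orders.qty | orders.dept
9 | 6 | 2 | hr
8 | 7 | 5 | hr
After SELECT (2 rows):
orders.yr | orders.id
9 | 6
8 | 7
After ORDER BY (2 rows):
orders.yr | orders.id
8 | 7
9 | 6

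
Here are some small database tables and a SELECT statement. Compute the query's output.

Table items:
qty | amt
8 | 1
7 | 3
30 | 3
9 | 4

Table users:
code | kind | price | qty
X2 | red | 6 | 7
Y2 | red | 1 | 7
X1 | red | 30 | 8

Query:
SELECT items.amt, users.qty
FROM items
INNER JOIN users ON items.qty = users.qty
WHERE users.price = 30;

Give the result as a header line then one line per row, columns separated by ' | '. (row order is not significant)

== RESULT ==
items.amt | users.qty
1 | 8

Derivation:
After JOIN users (3 rows):
items.qty | items.amt | users.code | users.kind | users.price | users.qty
8 | 1 | X1 | red | 30 | 8
7 | 3 | X2 | red | 6 | 7
7 | 3 | Y2 | red | 1 | 7
After WHERE (1 rows):
items.qty | items.amt | users.code | users.kind | users.price | users.qty
8 | 1 | X1 | red | 30 | 8
After SELECT (1 rows):
items.amt | users.qty
1 | 8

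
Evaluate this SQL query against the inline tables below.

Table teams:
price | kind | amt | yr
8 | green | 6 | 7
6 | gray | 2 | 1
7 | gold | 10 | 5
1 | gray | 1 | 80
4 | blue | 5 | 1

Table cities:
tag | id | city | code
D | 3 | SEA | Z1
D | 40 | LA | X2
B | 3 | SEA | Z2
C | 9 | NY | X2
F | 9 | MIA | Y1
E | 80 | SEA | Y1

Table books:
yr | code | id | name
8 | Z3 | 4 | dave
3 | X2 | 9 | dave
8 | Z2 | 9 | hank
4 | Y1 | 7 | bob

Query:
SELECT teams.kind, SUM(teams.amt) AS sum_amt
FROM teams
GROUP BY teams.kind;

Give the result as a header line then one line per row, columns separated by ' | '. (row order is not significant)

== RESULT ==
teams.kind | sum_amt
green | 6
gray | 3
gold | 10
blue | 5

Derivation:
After GROUP BY (4 rows):
teams.kind | sum_amt
green | 6
gray | 3
gold | 10
blue | 5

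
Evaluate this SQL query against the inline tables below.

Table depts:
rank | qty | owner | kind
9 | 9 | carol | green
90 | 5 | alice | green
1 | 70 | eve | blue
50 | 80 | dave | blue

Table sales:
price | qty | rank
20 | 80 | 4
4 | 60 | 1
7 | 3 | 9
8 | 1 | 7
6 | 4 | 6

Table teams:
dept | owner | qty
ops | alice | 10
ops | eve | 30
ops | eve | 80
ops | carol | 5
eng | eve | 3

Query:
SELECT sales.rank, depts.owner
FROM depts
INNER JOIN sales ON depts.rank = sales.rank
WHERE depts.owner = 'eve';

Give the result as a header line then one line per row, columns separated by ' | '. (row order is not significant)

== RESULT ==
sales.rank | depts.owner
1 | eve

Derivation:
After JOIN sales (2 rows):
depts.rank | depts.qty | depts.owner | depts.kind | sales.price | sales.qty | sales.rank
9 | 9 | carol | green | 7 | 3 | 9
1 | 70 | eve | blue | 4 | 60 | 1
After WHERE (1 rows):
depts.rank | depts.qty | depts.owner | depts.kind | sales.price | sales.qty | sales.rank
1 | 70 | eve | blue | 4 | 60 | 1
After SELECT (1 rows):
sales.rank | depts.owner
1 | eve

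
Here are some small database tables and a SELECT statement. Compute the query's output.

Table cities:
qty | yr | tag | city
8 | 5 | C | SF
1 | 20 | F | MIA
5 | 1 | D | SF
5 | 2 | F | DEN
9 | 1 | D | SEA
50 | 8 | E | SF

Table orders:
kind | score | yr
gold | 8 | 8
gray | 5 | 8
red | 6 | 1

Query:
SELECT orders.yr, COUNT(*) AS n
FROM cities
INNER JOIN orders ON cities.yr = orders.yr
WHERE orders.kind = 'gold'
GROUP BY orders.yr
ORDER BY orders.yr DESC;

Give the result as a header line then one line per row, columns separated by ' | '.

== RESULT ==
orders.yr | n
8 | 1

Derivation:
After JOIN orders (4 rows):
cities.qty | cities.yr | cities.tag | cities.city | orders.kind | orders.score | orders.yr
5 | 1 | D | SF | red | 6 | 1
9 | 1 | D | SEA | red | 6 | 1
50 | 8 | E | SF | gold | 8 | 8
50 | 8 | E | SF | gray | 5 | 8
After WHERE (1 rows):
cities.qty | cities.yr | cities.tag | cities.city | orders.kind | orders.score | orders.yr
50 | 8 | E | SF | gold | 8 | 8
After GROUP BY (1 rows):
orders.yr | n
8 | 1
After ORDER BY (1 rows):
orders.yr | n
8 | 1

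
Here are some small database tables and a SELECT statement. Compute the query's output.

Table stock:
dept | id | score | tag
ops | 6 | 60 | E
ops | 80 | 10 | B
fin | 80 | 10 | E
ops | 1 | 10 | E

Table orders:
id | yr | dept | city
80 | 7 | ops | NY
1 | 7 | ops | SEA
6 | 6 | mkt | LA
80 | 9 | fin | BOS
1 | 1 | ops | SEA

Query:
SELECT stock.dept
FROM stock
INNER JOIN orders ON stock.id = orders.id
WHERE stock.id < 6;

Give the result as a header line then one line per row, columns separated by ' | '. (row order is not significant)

After JOIN orders (7 rows):
stock.dept | stock.id | stock.score | stock.tag | orders.id | orders.yr | orders.dept | orders.city
ops | 6 | 60 | E | 6 | 6 | mkt | LA
ops | 80 | 10 | B | 80 | 7 | ops | NY
ops | 80 | 10 | B | 80 | 9 | fin | BOS
fin | 80 | 10 | E | 80 | 7 | ops | NY
fin | 80 | 10 | E | 80 | 9 | fin | BOS
ops | 1 | 10 | E | 1 | 7 | ops | SEA
ops | 1 | 10 | E | 1 | 1 | ops | SEA
After WHERE (2 rows):
stock.dept | stock.id | stock.score | stock.tag | orders.id | orders.yr | orders.dept | orders.city
ops | 1 | 10 | E | 1 | 7 | ops | SEA
ops | 1 | 10 | E | 1 | 1 | ops | SEA
After SELECT (2 rows):
stock.dept
ops
ops

== RESULT ==
stock.dept
ops
ops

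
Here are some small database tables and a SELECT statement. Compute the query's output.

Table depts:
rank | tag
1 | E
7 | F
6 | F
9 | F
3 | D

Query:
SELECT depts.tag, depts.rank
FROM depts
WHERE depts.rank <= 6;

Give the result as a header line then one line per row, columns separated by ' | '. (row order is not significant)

After WHERE (3 rows):
depts.rank | depts.tag
1 | E
6 | F
3 | D
After SELECT (3 rows):
depts.tag | depts.rank
E | 1
F | 6
D | 3

== RESULT ==
depts.tag | depts.rank
E | 1
F | 6
D | 3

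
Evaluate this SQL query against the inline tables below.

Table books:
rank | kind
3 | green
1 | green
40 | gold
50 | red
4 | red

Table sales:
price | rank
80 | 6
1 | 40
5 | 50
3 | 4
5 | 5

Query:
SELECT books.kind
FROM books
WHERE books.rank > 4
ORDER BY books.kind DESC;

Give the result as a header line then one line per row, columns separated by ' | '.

After WHERE (2 rows):
books.rank | books.kind
40 | gold
50 | red
After SELECT (2 rows):
books.kind
gold
red
After ORDER BY (2 rows):
books.kind
red
gold

== RESULT ==
books.kind
red
gold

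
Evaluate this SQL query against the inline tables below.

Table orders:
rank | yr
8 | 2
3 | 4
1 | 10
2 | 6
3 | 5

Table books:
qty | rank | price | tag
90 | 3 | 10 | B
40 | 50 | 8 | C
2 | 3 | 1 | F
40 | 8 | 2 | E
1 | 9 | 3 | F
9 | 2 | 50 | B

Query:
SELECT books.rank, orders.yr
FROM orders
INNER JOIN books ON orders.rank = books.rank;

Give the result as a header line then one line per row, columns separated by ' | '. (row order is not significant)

== RESULT ==
books.rank | orders.yr
8 | 2
3 | 4
3 | 4
2 | 6
3 | 5
3 | 5

Derivation:
After JOIN books (6 rows):
orders.rank | orders.yr | books.qty | books.rank | books.price | books.tag
8 | 2 | 40 | 8 | 2 | E
3 | 4 | 90 | 3 | 10 | B
3 | 4 | 2 | 3 | 1 | F
2 | 6 | 9 | 2 | 50 | B
3 | 5 | 90 | 3 | 10 | B
3 | 5 | 2 | 3 | 1 | F
After SELECT (6 rows):
books.rank | orders.yr
8 | 2
3 | 4
3 | 4
2 | 6
3 | 5
3 | 5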